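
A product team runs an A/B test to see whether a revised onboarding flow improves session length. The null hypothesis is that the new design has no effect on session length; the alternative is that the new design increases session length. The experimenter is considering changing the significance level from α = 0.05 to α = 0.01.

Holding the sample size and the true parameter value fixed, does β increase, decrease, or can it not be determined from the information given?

Lowering α raises the bar for rejection; under Ha, the test now fails to reject on outcomes it previously would have rejected.

It increases.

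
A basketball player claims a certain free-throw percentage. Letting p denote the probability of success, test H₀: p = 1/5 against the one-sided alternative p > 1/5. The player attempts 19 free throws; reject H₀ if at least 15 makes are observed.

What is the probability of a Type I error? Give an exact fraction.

The Type I error probability is α = P(X ≥ 15) computed under H₀, where X ~ Binomial(19, 1/5).
Summing C(19,j)(1/5)^j(4/5)^{19−j} for j = 15,…,19 gives 211417/3814697265625.

211417/3814697265625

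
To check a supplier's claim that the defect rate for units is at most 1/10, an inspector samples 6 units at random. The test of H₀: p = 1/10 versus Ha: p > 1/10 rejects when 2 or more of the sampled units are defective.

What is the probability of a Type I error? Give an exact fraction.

22853/200000

α = P(reject H₀ | H₀ true) = P(X ≥ 2 | p = 1/10), X ~ Binomial(6, 1/10).
Via the complement, α = 1 − Σ_{j=0}^{1} C(6,j)(1/10)^j(9/10)^{6-j} = 22853/200000.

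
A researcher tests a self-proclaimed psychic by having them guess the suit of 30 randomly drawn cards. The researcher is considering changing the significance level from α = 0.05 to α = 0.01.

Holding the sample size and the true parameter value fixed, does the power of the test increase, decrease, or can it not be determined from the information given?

It decreases.

A smaller α moves the rejection region further into the tail. With the alternative true, more outcomes now fall outside the rejection region, so failing to reject becomes more likely.
Since power = 1 − β and β increases, power decreases.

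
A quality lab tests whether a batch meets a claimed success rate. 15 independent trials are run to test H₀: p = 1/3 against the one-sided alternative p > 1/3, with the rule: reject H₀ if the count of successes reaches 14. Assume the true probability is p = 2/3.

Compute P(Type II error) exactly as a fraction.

14070379/14348907

A Type II error is failing to reject when Ha holds: with p = 2/3, β = P(Y ≤ 13).
Equivalently, β = 1 − P(Y ≥ 14) = 14070379/14348907.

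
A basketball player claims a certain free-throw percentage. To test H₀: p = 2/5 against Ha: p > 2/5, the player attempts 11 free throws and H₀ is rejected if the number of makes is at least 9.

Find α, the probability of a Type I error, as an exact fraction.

57856/9765625

Under H₀, Y ~ Binomial(11, 2/5), and α = P(Y ≥ 9).
Summing C(11,j)(2/5)^j(3/5)^{11−j} for j = 9,…,11 gives 57856/9765625.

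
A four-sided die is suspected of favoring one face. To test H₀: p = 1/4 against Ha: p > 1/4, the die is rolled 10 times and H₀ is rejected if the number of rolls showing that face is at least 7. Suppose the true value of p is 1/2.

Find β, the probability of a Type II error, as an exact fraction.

53/64

β = P(fail to reject H₀ | Ha true) = P(Y ≤ 6 | p = 1/2), Y ~ Binomial(10, 1/2).
Summing C(10,j)·(1/2)^j·(1/2)^{10-j} for j = 0..6 gives 53/64.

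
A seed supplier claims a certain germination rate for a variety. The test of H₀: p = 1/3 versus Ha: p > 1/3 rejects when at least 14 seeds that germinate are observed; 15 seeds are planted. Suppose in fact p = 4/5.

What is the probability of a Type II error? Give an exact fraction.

Under the alternative p = 4/5, K ~ Binomial(15, 4/5); β is the probability the test does not reject, P(K < 14).
Summing C(15,j)·(4/5)^j·(1/5)^{15-j} for j = 0..13 gives 25417304461/30517578125.

25417304461/30517578125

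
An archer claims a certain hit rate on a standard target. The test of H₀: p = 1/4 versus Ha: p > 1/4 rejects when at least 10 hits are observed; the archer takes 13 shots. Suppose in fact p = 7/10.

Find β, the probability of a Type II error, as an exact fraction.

Under the alternative p = 7/10, Y ~ Binomial(13, 7/10); β is the probability the test does not reject, P(Y < 10).
Equivalently, β = 1 − P(Y ≥ 10) = 579394354239/1000000000000.

579394354239/1000000000000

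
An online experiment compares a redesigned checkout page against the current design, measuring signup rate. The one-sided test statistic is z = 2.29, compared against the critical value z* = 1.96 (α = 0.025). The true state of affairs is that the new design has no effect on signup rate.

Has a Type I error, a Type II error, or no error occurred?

The conventional null hypothesis is that the new design has no effect on signup rate.
Since z = 2.29 > z* = 1.96, H₀ is rejected.
H₀ is true (actually the new design has no effect on signup rate).
Rejecting a true H₀ is a Type I error.

Type I error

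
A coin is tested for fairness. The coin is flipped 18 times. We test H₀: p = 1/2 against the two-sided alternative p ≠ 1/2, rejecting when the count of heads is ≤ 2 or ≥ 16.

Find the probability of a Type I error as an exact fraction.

The significance level is the null-hypothesis probability of the rejection region {≤2} ∪ {≥16}.
The two tails are symmetric, so α = 2·(1 + 18 + 153)/2^18 = 344/262144 = 43/32768.

43/32768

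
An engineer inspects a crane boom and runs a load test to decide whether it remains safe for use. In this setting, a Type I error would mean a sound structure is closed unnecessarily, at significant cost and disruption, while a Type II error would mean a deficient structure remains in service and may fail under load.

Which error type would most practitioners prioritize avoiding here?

The Type II consequence (a deficient structure remains in service and may fail under load) is more severe than the Type I consequence (a sound structure is closed unnecessarily, at significant cost and disruption).

Type II error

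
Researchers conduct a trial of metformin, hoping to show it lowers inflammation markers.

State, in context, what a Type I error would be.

A Type I error would mean concluding that the drug lowers inflammation markers when in fact the drug has no effect on inflammation markers.

With the conventional null hypothesis that the drug has no effect on inflammation markers:
A Type I error is rejecting H₀ when H₀ is true.
Here that means concluding that the drug is effective when actually the drug has no effect on inflammation markers.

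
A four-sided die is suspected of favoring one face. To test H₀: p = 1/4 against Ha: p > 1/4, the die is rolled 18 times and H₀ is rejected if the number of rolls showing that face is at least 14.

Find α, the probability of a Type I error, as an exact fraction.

Under H₀, Y ~ Binomial(18, 1/4), and α = P(Y ≥ 14).
Summing C(18,j)(1/4)^j(3/4)^{18−j} for j = 14,…,18 gives 67831/17179869184.

67831/17179869184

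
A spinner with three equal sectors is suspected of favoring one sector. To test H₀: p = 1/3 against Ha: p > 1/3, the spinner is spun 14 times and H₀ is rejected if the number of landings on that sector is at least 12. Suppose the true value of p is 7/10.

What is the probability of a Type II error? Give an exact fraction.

Under the alternative p = 7/10, X ~ Binomial(14, 7/10); β is the probability the test does not reject, P(X < 12).
Equivalently, β = 1 − P(X ≥ 12) = 41958212136219/50000000000000.

41958212136219/50000000000000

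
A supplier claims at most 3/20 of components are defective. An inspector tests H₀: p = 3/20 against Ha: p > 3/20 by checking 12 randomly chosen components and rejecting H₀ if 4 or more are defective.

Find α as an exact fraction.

75535426487313/819200000000000

Under H₀, X ~ Binomial(12, 3/20); the Type I error rate is P(X ≥ 4).
Via the complement, α = 1 − Σ_{j=0}^{3} C(12,j)(3/20)^j(17/20)^{12-j} = 75535426487313/819200000000000.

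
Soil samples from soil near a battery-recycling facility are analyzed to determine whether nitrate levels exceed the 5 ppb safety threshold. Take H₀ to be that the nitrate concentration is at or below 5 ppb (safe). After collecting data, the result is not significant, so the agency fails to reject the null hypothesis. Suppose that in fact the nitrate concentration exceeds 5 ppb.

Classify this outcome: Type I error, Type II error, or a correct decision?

H₀ was not rejected, but H₀ is actually false.
Failing to reject a false null hypothesis is a Type II error (false negative).

Type II error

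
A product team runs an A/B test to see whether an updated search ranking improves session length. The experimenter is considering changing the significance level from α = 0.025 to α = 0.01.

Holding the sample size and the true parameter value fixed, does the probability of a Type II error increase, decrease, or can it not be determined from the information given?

Lowering α raises the bar for rejection; under Ha, the test now fails to reject on outcomes it previously would have rejected.

It increases.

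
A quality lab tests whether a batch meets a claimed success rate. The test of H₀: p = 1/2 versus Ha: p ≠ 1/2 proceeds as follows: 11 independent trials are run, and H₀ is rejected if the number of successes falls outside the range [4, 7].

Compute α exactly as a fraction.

α = P(S ≤ 3 or S ≥ 8 | p = 1/2), S ~ Binomial(11, 1/2).
By symmetry, α = 2·P(S ≤ 3) = 2·(1 + 11 + 55 + 165)/2048 = 464/2048 = 29/128.

29/128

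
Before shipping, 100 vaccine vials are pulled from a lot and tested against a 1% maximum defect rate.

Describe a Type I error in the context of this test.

A Type I error would mean concluding that the lot's defect rate exceeds 1% when in fact the lot's defect rate is 1% (within specification).

With the conventional null hypothesis that the lot's defect rate is 1% (within specification):
A Type I error is rejecting H₀ when H₀ is true.
Here that means rejecting the lot and scrapping or reworking it when actually the lot's defect rate is 1% (within specification).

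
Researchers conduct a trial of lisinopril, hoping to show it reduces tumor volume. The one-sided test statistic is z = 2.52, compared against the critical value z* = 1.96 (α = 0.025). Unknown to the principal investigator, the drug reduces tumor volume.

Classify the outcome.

The conventional null hypothesis is that the drug has no effect on tumor volume.
Since z = 2.52 > z* = 1.96, H₀ is rejected.
H₀ is false (actually the drug reduces tumor volume).
The decision matches the true state — no error.

No error (correct decision).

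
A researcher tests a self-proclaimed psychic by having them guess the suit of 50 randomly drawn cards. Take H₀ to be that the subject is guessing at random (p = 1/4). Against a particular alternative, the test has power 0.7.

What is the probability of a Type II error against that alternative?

Power = 1 − β, so β = 1 − 0.7 = 0.3.

0.3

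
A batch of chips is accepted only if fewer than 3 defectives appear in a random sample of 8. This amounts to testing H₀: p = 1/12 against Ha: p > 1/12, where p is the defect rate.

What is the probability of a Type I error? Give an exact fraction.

Under H₀, Y ~ Binomial(8, 1/12); the Type I error rate is P(Y ≥ 3).
Via the complement, α = 1 − Σ_{j=0}^{2} C(8,j)(1/12)^j(11/12)^{8-j} = 3373913/143327232.

3373913/143327232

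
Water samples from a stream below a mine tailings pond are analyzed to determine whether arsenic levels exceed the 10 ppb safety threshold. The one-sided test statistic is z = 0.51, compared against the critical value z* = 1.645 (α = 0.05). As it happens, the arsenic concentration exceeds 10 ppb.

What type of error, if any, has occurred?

Type II error

The conventional null hypothesis is that the arsenic concentration is at or below 10 ppb (safe).
Since z = 0.51 ≤ z* = 1.645, H₀ is not rejected.
H₀ is false (actually the arsenic concentration exceeds 10 ppb).
Failing to reject a false H₀ is a Type II error.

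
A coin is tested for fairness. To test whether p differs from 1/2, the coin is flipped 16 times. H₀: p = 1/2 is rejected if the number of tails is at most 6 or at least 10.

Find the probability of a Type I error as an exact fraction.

The significance level is the null-hypothesis probability of the rejection region {≤6} ∪ {≥10}.
Each tail has probability (1 + 16 + 120 + 560 + 1820 + 4368 + 8008)/65536; doubling gives α = 29786/65536 = 14893/32768.

14893/32768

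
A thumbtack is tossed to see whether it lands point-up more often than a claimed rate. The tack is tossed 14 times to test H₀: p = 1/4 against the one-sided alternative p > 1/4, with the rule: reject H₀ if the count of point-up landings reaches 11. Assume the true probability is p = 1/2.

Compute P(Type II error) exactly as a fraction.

7957/8192

β = P(fail to reject H₀ | Ha true) = P(Y ≤ 10 | p = 1/2), Y ~ Binomial(14, 1/2).
Summing C(14,j)·(1/2)^j·(1/2)^{14-j} for j = 0..10 gives 7957/8192.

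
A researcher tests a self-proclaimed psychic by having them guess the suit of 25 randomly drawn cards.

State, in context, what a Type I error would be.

A Type I error would mean concluding that the subject performs better than chance when in fact the subject is guessing at random (p = 1/4).

With the conventional null hypothesis that the subject is guessing at random (p = 1/4):
A Type I error is rejecting H₀ when H₀ is true.
Here that means concluding the subject has some ability beyond chance when actually the subject is guessing at random (p = 1/4).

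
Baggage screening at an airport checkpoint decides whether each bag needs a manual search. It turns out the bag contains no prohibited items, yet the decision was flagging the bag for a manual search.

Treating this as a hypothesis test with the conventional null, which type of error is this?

The null hypothesis here is that the bag contains no prohibited items.
'Flagging the bag for a manual search' corresponds to rejecting H₀.
H₀ was rejected but H₀ is true — a Type I error (false positive).

Type I error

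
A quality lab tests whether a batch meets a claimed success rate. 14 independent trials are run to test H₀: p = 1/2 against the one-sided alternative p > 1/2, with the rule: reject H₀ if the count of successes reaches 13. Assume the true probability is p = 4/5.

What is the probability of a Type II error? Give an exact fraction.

4895556073/6103515625

Under the alternative p = 4/5, Y ~ Binomial(14, 4/5); β is the probability the test does not reject, P(Y < 13).
Summing C(14,j)·(4/5)^j·(1/5)^{14-j} for j = 0..12 gives 4895556073/6103515625.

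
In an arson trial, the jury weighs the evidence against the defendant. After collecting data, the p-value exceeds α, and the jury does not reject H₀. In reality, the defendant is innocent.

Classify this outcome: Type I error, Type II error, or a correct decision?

The conventional null hypothesis here is that the defendant is innocent.
The test retained a true H₀ — the decision matches the true state.

Neither — the decision is correct.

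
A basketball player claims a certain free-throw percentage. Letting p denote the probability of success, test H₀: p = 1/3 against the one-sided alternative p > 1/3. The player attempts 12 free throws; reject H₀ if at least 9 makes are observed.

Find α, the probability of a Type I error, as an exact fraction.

The Type I error probability is α = P(Y ≥ 9) computed under H₀, where Y ~ Binomial(12, 1/3).
P(Y ≥ 9) = Σ_{j=9}^{12} C(12,j)·(1/3)^j·(2/3)^{12-j} = 683/177147.

683/177147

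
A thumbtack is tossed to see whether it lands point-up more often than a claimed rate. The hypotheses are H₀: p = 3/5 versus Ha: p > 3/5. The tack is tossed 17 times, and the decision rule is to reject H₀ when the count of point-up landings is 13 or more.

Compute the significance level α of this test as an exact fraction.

19225941057/152587890625

α = P(reject H₀ | H₀ true) = P(S ≥ 13 | p = 3/5), with S ~ Binomial(17, 3/5).
Adding the binomial terms for j = 13 through 17 with p = 3/5 yields 19225941057/152587890625.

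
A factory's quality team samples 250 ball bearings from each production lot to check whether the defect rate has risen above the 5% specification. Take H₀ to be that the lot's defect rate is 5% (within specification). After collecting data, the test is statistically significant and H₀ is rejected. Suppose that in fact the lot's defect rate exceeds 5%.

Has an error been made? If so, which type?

Neither — the decision is correct.

The test rejected a false H₀ — the decision matches the true state.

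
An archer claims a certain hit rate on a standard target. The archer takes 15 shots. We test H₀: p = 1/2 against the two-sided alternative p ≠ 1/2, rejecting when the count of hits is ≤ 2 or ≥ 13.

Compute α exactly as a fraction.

Under H₀, S ~ Binomial(15, 1/2); α is the probability of landing in either tail, P(S ≤ 2) + P(S ≥ 13).
By symmetry, α = 2·P(S ≤ 2) = 2·(1 + 15 + 105)/32768 = 242/32768 = 121/16384.

121/16384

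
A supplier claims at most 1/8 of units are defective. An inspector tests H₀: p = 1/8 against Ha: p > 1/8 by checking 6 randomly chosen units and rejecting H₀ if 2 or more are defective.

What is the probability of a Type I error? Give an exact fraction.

The significance level is the probability, assuming p = 1/8, of seeing 2 or more defectives in 6 draws.
Via the complement, α = 1 − Σ_{j=0}^{1} C(6,j)(1/8)^j(7/8)^{6-j} = 43653/262144.

43653/262144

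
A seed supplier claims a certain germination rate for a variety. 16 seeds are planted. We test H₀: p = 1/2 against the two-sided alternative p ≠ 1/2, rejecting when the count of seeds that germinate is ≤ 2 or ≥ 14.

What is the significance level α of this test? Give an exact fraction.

137/32768

Under H₀, K ~ Binomial(16, 1/2); α is the probability of landing in either tail, P(K ≤ 2) + P(K ≥ 14).
By symmetry, α = 2·P(K ≤ 2) = 2·(1 + 16 + 120)/65536 = 274/65536 = 137/32768.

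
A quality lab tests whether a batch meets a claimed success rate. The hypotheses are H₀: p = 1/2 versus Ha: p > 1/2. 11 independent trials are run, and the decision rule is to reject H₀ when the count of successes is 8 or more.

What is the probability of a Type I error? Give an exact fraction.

29/256

α = P(reject H₀ | H₀ true) = P(X ≥ 8 | p = 1/2), with X ~ Binomial(11, 1/2).
That's C(11,8) + C(11,9) + C(11,10) + C(11,11) over 2^11, i.e. (165 + 55 + 11 + 1)/2048 = 232/2048 = 29/256.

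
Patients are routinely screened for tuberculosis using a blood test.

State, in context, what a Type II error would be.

A Type II error would mean concluding that the patient does not have tuberculosis (or at least failing to establish that the patient has tuberculosis) when in fact the patient has tuberculosis.

With the conventional null hypothesis that the patient does not have tuberculosis:
A Type II error is failing to reject H₀ when H₀ is false.
Here that means clearing the patient as negative when actually the patient has tuberculosis.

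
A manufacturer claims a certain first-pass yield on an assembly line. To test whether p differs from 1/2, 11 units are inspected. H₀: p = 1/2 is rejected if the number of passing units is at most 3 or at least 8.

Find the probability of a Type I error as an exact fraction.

29/128

α = P(K ≤ 3 or K ≥ 8 | p = 1/2), K ~ Binomial(11, 1/2).
The two tails are symmetric, so α = 2·(1 + 11 + 55 + 165)/2^11 = 464/2048 = 29/128.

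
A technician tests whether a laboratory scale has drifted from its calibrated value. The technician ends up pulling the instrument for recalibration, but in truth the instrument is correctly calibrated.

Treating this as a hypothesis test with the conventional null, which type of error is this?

Type I error

The null hypothesis here is that the instrument is correctly calibrated.
'Pulling the instrument for recalibration' corresponds to rejecting H₀.
H₀ was rejected but H₀ is true — a Type I error (false positive).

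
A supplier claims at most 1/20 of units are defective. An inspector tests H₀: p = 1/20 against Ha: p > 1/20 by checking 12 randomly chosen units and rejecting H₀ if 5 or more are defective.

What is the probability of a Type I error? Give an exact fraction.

75344392367/409600000000000

The significance level is the probability, assuming p = 1/20, of seeing 5 or more defectives in 12 draws.
α = 1 − P(X ≤ 4) = 1 − 409524655607633/409600000000000 = 75344392367/409600000000000.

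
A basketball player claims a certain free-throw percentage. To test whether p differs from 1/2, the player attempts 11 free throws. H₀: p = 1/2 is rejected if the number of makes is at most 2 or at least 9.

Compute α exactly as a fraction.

67/1024

The significance level is the null-hypothesis probability of the rejection region {≤2} ∪ {≥9}.
By symmetry, α = 2·P(X ≤ 2) = 2·(1 + 11 + 55)/2048 = 134/2048 = 67/1024.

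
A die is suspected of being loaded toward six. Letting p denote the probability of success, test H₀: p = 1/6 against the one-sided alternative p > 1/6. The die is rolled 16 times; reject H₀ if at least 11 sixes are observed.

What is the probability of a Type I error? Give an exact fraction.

Under H₀, Y ~ Binomial(16, 1/6), and α = P(Y ≥ 11).
Summing C(16,j)(1/6)^j(5/6)^{16−j} for j = 11,…,16 gives 4953527/940369969152.

4953527/940369969152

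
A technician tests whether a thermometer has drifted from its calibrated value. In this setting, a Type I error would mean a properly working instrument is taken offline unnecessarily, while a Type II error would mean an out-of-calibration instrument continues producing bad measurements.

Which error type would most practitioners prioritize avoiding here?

The Type II consequence (an out-of-calibration instrument continues producing bad measurements) is more severe than the Type I consequence (a properly working instrument is taken offline unnecessarily).

Type II error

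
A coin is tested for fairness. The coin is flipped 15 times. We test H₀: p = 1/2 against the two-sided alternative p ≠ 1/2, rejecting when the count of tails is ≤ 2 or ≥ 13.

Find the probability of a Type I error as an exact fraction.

The significance level is the null-hypothesis probability of the rejection region {≤2} ∪ {≥13}.
Each tail has probability (1 + 15 + 105)/32768; doubling gives α = 242/32768 = 121/16384.

121/16384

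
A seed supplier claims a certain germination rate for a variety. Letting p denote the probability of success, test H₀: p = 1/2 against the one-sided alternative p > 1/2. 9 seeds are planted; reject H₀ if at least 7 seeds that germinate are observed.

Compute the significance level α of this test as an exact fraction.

The Type I error probability is α = P(K ≥ 7) computed under H₀, where K ~ Binomial(9, 1/2).
That's C(9,7) + C(9,8) + C(9,9) over 2^9, i.e. (36 + 9 + 1)/512 = 46/512 = 23/256.

23/256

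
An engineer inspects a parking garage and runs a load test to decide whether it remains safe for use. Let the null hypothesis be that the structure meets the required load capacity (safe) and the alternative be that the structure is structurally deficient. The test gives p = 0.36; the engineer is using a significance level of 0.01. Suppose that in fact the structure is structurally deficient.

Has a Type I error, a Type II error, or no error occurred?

Since p = 0.36 ≥ α = 0.01, H₀ is not rejected.
H₀ is false (actually the structure is structurally deficient).
Failing to reject a false H₀ is a Type II error.

Type II error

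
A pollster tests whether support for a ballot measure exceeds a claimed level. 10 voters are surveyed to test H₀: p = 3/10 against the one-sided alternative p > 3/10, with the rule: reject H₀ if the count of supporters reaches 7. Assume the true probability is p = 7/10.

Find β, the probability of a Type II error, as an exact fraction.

β = P(fail to reject H₀ | Ha true) = P(Y ≤ 6 | p = 7/10), Y ~ Binomial(10, 7/10).
Summing C(10,j)·(7/10)^j·(3/10)^{10-j} for j = 0..6 gives 218993301/625000000.

218993301/625000000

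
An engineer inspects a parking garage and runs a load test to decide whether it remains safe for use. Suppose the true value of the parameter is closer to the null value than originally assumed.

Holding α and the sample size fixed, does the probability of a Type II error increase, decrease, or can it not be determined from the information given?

It increases.

A smaller departure from H₀ means the test statistic under Ha is distributed closer to where it would be under H₀; rejection becomes less likely.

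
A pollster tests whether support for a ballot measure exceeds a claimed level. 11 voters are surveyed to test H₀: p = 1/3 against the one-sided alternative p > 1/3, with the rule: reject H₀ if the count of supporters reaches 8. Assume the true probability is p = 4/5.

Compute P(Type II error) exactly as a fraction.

12589/78125

Under the alternative p = 4/5, K ~ Binomial(11, 4/5); β is the probability the test does not reject, P(K < 8).
Summing C(11,j)·(4/5)^j·(1/5)^{11-j} for j = 0..7 gives 12589/78125.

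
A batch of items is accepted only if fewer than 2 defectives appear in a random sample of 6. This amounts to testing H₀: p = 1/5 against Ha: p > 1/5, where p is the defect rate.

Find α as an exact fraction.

1077/3125

α = P(reject H₀ | H₀ true) = P(X ≥ 2 | p = 1/5), X ~ Binomial(6, 1/5).
Via the complement, α = 1 − Σ_{j=0}^{1} C(6,j)(1/5)^j(4/5)^{6-j} = 1077/3125.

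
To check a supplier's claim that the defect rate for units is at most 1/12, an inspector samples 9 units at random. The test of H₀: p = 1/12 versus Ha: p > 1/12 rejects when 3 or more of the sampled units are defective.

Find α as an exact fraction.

Under H₀, S ~ Binomial(9, 1/12); the Type I error rate is P(S ≥ 3).
α = 1 − P(S ≤ 2) = 1 − 19487171/20155392 = 668221/20155392.

668221/20155392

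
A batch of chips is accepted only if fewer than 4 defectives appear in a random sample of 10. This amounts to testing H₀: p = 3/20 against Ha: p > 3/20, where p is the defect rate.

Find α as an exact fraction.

127922685129/2560000000000

Under H₀, S ~ Binomial(10, 3/20); the Type I error rate is P(S ≥ 4).
α = 1 − P(S ≤ 3) = 1 − 2432077314871/2560000000000 = 127922685129/2560000000000.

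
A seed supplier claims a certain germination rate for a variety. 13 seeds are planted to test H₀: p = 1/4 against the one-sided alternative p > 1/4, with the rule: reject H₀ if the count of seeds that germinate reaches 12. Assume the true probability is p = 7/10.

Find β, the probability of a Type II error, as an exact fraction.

A Type II error is failing to reject when Ha holds: with p = 7/10, β = P(S ≤ 11).
Adding the binomial probabilities P(S=0)+…+P(S=11) at p = 7/10 gives 4681650394377/5000000000000.

4681650394377/5000000000000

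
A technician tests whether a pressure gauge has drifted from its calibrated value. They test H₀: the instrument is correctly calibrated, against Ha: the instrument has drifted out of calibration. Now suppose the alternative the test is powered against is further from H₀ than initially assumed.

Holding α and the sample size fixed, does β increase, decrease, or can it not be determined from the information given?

A bigger departure from H₀ is easier for the test to detect, so it fails to reject less often.

It decreases.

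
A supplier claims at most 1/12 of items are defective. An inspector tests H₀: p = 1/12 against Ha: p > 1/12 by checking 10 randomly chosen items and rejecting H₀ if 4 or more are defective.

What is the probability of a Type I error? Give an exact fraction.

The significance level is the probability, assuming p = 1/12, of seeing 4 or more defectives in 10 draws.
Via the complement, α = 1 − Σ_{j=0}^{3} C(10,j)(1/12)^j(11/12)^{10-j} = 34654379/5159780352.

34654379/5159780352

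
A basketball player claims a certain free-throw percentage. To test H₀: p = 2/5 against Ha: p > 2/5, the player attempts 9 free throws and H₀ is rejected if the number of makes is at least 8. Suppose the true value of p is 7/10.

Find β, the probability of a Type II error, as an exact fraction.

A Type II error is failing to reject when Ha holds: with p = 7/10, β = P(X ≤ 7).
Equivalently, β = 1 − P(X ≥ 8) = 401998383/500000000.

401998383/500000000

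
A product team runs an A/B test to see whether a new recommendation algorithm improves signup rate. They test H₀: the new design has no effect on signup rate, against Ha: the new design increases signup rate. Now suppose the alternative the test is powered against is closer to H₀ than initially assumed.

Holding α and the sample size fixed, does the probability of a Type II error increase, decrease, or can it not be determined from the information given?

It increases.

A smaller true effect puts the Ha sampling distribution closer to H₀, so more of it falls in the non-rejection region.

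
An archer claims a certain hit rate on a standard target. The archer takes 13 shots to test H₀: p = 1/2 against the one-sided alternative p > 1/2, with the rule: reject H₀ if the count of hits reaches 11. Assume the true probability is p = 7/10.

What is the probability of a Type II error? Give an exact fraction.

β = P(fail to reject H₀ | Ha true) = P(X ≤ 10 | p = 7/10), X ~ Binomial(13, 7/10).
Equivalently, β = 1 − P(X ≥ 11) = 7788298257/9765625000.

7788298257/9765625000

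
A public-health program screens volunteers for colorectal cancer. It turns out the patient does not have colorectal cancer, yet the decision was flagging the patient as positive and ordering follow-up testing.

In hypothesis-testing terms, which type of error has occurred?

The null hypothesis here is that the patient does not have colorectal cancer.
'Flagging the patient as positive and ordering follow-up testing' corresponds to rejecting H₀.
H₀ was rejected but H₀ is true — a Type I error (false positive).

Type I error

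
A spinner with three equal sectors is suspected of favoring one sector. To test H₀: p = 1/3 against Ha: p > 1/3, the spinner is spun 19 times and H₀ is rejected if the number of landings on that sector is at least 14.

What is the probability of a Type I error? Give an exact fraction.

Under H₀, S ~ Binomial(19, 1/3), and α = P(S ≥ 14).
P(S ≥ 14) = Σ_{j=14}^{19} C(19,j)·(1/3)^j·(2/3)^{19-j} = 147529/387420489.

147529/387420489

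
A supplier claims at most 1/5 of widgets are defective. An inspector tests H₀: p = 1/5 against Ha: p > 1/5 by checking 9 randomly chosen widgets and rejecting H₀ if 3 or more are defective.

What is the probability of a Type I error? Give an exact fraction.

Under H₀, Y ~ Binomial(9, 1/5); the Type I error rate is P(Y ≥ 3).
Via the complement, α = 1 − Σ_{j=0}^{2} C(9,j)(1/5)^j(4/5)^{9-j} = 511333/1953125.

511333/1953125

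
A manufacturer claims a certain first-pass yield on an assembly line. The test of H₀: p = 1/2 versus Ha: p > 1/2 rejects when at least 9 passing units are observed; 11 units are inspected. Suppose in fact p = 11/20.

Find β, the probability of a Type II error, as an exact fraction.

Under the alternative p = 11/20, S ~ Binomial(11, 11/20); β is the probability the test does not reject, P(S < 9).
Adding the binomial probabilities P(S=0)+…+P(S=8) at p = 11/20 gives 38288445266097/40960000000000.

38288445266097/40960000000000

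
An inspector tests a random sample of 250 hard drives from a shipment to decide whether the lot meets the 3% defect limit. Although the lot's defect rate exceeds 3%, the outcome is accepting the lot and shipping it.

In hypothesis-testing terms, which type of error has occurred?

Type II error

The null hypothesis here is that the lot's defect rate is 3% (within specification).
'Accepting the lot and shipping it' corresponds to failing to reject H₀.
H₀ was not rejected but H₀ is false — a Type II error (false negative).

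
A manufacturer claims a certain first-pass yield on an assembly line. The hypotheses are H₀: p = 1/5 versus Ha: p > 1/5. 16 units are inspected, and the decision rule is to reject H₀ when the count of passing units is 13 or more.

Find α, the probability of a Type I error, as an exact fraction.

1513/6103515625

Under H₀, X ~ Binomial(16, 1/5), and α = P(X ≥ 13).
P(X ≥ 13) = Σ_{j=13}^{16} C(16,j)·(1/5)^j·(4/5)^{16-j} = 1513/6103515625.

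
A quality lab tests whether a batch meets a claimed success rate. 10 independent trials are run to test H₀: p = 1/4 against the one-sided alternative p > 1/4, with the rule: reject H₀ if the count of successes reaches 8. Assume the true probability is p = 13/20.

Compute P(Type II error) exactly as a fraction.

1890285078059/2560000000000

Under the alternative p = 13/20, S ~ Binomial(10, 13/20); β is the probability the test does not reject, P(S < 8).
Equivalently, β = 1 − P(S ≥ 8) = 1890285078059/2560000000000.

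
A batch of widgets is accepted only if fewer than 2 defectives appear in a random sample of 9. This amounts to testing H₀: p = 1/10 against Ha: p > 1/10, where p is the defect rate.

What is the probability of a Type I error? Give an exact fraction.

112579511/500000000

Under H₀, X ~ Binomial(9, 1/10); the Type I error rate is P(X ≥ 2).
α = 1 − P(X ≤ 1) = 1 − 387420489/500000000 = 112579511/500000000.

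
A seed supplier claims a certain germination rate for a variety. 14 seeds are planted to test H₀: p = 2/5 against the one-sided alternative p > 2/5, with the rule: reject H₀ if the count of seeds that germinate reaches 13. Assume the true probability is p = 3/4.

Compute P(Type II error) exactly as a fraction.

241331965/268435456

β = P(fail to reject H₀ | Ha true) = P(X ≤ 12 | p = 3/4), X ~ Binomial(14, 3/4).
Adding the binomial probabilities P(X=0)+…+P(X=12) at p = 3/4 gives 241331965/268435456.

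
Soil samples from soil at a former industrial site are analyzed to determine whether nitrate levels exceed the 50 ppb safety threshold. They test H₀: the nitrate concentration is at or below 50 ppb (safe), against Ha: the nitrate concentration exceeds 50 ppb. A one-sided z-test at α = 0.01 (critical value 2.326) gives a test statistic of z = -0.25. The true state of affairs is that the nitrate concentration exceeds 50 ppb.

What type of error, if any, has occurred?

Type II error

Since z = -0.25 ≤ z* = 2.326, H₀ is not rejected.
H₀ is false (actually the nitrate concentration exceeds 50 ppb).
Failing to reject a false H₀ is a Type II error.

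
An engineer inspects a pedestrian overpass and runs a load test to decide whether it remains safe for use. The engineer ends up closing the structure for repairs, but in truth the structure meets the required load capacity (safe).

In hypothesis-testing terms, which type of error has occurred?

Type I error

The null hypothesis here is that the structure meets the required load capacity (safe).
'Closing the structure for repairs' corresponds to rejecting H₀.
H₀ was rejected but H₀ is true — a Type I error (false positive).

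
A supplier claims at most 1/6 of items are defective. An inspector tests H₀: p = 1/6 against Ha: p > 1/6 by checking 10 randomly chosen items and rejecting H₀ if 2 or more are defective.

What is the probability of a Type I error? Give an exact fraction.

10389767/20155392

α = P(reject H₀ | H₀ true) = P(S ≥ 2 | p = 1/6), S ~ Binomial(10, 1/6).
Computing the lower-tail complement: 1 − 9765625/20155392 = 10389767/20155392.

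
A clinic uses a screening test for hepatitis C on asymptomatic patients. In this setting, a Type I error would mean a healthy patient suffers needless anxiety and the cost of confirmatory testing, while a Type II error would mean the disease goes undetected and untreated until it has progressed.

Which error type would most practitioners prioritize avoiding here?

The Type II consequence (the disease goes undetected and untreated until it has progressed) is more severe than the Type I consequence (a healthy patient suffers needless anxiety and the cost of confirmatory testing).

Type II error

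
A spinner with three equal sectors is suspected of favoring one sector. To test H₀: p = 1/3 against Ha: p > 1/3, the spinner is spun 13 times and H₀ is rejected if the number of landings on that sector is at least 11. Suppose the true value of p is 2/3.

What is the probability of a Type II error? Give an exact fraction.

β = P(fail to reject H₀ | Ha true) = P(Y ≤ 10 | p = 2/3), Y ~ Binomial(13, 2/3).
Summing C(13,j)·(2/3)^j·(1/3)^{13-j} for j = 0..10 gives 50857/59049.

50857/59049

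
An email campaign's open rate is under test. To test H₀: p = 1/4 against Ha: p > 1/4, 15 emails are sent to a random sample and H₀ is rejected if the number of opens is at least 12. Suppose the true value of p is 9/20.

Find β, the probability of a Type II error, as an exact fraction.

8140171073330835209/8192000000000000000

Under the alternative p = 9/20, X ~ Binomial(15, 9/20); β is the probability the test does not reject, P(X < 12).
Summing C(15,j)·(9/20)^j·(11/20)^{15-j} for j = 0..11 gives 8140171073330835209/8192000000000000000.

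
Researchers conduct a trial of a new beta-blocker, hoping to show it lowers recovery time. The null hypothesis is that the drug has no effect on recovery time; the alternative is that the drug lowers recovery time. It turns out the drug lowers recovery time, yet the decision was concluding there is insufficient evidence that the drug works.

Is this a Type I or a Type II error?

Type II error

'Concluding there is insufficient evidence that the drug works' corresponds to failing to reject H₀.
H₀ was not rejected but H₀ is false — a Type II error (false negative).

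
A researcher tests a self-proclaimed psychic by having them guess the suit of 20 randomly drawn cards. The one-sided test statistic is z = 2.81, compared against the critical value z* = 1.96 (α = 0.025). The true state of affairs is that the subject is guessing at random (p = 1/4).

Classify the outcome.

Type I error

The conventional null hypothesis is that the subject is guessing at random (p = 1/4).
Since z = 2.81 > z* = 1.96, H₀ is rejected.
H₀ is true (actually the subject is guessing at random (p = 1/4)).
Rejecting a true H₀ is a Type I error.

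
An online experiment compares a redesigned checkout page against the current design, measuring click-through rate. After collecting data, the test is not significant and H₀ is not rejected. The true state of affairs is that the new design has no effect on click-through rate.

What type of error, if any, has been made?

The conventional null hypothesis here is that the new design has no effect on click-through rate.
The test retained a true H₀ — the decision matches the true state.

No error — this is a correct decision.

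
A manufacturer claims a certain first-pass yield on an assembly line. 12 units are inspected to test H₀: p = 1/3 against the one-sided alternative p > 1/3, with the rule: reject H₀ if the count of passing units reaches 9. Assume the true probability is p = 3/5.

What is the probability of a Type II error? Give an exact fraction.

β = P(fail to reject H₀ | Ha true) = P(X ≤ 8 | p = 3/5), X ~ Binomial(12, 3/5).
Adding the binomial probabilities P(X=0)+…+P(X=8) at p = 3/5 gives 37825328/48828125.

37825328/48828125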